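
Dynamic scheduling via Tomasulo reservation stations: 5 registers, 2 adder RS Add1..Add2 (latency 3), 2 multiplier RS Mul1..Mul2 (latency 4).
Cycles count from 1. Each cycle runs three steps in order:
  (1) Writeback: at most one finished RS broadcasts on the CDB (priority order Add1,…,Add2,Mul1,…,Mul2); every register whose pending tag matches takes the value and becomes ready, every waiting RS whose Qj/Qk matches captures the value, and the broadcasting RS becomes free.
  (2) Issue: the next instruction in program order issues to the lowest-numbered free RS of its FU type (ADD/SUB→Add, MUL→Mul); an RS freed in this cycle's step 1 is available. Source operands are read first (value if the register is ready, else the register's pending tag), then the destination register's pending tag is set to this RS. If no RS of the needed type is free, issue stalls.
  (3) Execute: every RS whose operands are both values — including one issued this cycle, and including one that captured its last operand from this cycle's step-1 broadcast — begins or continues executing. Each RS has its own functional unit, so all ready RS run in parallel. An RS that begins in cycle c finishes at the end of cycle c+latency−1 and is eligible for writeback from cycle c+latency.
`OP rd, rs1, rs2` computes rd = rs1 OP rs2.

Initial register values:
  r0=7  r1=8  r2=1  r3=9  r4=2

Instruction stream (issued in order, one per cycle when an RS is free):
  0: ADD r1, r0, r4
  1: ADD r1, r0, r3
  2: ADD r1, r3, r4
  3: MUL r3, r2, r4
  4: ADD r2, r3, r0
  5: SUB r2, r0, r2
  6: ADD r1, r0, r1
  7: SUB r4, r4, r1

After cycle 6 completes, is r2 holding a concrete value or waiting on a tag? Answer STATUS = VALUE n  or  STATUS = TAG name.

c1: issue ADD r1<-Add1 | r0:7,r1:Add1,r2:1,r3:9,r4:2
c2: issue ADD r1<-Add2 | r0:7,r1:Add2,r2:1,r3:9,r4:2
c3: stall | r0:7,r1:Add2,r2:1,r3:9,r4:2
c4: CDB Add1=9; issue ADD r1<-Add1 | r0:7,r1:Add1,r2:1,r3:9,r4:2
c5: CDB Add2=16; issue MUL r3<-Mul1 | r0:7,r1:Add1,r2:1,r3:Mul1,r4:2
c6: issue ADD r2<-Add2 | r0:7,r1:Add1,r2:Add2,r3:Mul1,r4:2

STATUS = TAG Add2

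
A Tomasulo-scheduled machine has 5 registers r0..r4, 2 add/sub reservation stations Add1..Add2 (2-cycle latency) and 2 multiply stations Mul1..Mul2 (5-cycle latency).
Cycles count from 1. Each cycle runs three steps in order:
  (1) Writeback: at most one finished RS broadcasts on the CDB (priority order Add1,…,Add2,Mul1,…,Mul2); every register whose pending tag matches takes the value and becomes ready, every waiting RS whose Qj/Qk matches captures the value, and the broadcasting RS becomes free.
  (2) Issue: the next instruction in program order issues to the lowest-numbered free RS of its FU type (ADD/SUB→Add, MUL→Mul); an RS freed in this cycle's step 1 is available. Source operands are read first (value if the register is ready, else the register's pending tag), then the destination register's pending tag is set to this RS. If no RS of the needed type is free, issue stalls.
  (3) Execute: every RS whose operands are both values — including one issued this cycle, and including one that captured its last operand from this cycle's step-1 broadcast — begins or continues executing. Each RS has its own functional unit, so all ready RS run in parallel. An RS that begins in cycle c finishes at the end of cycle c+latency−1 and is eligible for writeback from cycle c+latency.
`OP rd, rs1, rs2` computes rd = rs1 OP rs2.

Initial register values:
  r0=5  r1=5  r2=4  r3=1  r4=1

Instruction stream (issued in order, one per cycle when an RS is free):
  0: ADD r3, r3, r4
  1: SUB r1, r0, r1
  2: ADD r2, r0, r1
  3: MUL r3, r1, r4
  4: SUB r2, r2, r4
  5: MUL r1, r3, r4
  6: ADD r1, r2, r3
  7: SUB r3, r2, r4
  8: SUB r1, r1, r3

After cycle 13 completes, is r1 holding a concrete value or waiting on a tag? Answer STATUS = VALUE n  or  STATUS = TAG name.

  c1: issue ADD r3<-Add1  regs: r0:5,r1:5,r2:4,r3:Add1,r4:1
  c2: issue SUB r1<-Add2  regs: r0:5,r1:Add2,r2:4,r3:Add1,r4:1
  c3: CDB Add1=2; issue ADD r2<-Add1  regs: r0:5,r1:Add2,r2:Add1,r3:2,r4:1
  c4: CDB Add2=0; issue MUL r3<-Mul1  regs: r0:5,r1:0,r2:Add1,r3:Mul1,r4:1
  c5: issue SUB r2<-Add2  regs: r0:5,r1:0,r2:Add2,r3:Mul1,r4:1
  c6: CDB Add1=5; issue MUL r1<-Mul2  regs: r0:5,r1:Mul2,r2:Add2,r3:Mul1,r4:1
  c7: issue ADD r1<-Add1  regs: r0:5,r1:Add1,r2:Add2,r3:Mul1,r4:1
  c8: CDB Add2=4; issue SUB r3<-Add2  regs: r0:5,r1:Add1,r2:4,r3:Add2,r4:1
  c9: CDB Mul1=0; stall  regs: r0:5,r1:Add1,r2:4,r3:Add2,r4:1
  c10: CDB Add2=3; issue SUB r1<-Add2  regs: r0:5,r1:Add2,r2:4,r3:3,r4:1
  c11: CDB Add1=4  regs: r0:5,r1:Add2,r2:4,r3:3,r4:1
  c12: -  regs: r0:5,r1:Add2,r2:4,r3:3,r4:1
  c13: CDB Add2=1  regs: r0:5,r1:1,r2:4,r3:3,r4:1

STATUS = VALUE 1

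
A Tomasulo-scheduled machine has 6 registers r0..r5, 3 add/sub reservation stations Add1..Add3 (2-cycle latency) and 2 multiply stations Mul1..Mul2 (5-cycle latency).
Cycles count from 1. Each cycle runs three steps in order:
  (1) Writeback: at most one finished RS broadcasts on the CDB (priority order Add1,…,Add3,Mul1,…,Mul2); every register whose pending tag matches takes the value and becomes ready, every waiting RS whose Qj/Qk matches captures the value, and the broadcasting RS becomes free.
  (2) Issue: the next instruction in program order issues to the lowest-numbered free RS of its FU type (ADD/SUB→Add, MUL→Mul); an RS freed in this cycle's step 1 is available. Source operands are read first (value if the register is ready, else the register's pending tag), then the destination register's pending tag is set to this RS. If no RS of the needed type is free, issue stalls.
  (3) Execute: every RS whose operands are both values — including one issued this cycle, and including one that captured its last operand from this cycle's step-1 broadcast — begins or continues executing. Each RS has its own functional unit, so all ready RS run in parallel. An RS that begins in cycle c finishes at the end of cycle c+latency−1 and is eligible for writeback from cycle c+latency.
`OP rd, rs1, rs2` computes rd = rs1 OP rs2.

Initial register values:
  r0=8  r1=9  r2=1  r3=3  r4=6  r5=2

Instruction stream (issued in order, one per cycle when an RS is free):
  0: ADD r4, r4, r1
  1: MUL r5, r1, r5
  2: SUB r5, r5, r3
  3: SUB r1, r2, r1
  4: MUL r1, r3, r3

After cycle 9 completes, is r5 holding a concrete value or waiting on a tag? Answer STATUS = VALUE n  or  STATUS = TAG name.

c1: issue ADD r4<-Add1 | r0:8,r1:9,r2:1,r3:3,r4:Add1,r5:2
c2: issue MUL r5<-Mul1 | r0:8,r1:9,r2:1,r3:3,r4:Add1,r5:Mul1
c3: CDB Add1=15; issue SUB r5<-Add1 | r0:8,r1:9,r2:1,r3:3,r4:15,r5:Add1
c4: issue SUB r1<-Add2 | r0:8,r1:Add2,r2:1,r3:3,r4:15,r5:Add1
c5: issue MUL r1<-Mul2 | r0:8,r1:Mul2,r2:1,r3:3,r4:15,r5:Add1
c6: CDB Add2=-8 | r0:8,r1:Mul2,r2:1,r3:3,r4:15,r5:Add1
c7: CDB Mul1=18 | r0:8,r1:Mul2,r2:1,r3:3,r4:15,r5:Add1
c8: - | r0:8,r1:Mul2,r2:1,r3:3,r4:15,r5:Add1
c9: CDB Add1=15 | r0:8,r1:Mul2,r2:1,r3:3,r4:15,r5:15

STATUS = VALUE 15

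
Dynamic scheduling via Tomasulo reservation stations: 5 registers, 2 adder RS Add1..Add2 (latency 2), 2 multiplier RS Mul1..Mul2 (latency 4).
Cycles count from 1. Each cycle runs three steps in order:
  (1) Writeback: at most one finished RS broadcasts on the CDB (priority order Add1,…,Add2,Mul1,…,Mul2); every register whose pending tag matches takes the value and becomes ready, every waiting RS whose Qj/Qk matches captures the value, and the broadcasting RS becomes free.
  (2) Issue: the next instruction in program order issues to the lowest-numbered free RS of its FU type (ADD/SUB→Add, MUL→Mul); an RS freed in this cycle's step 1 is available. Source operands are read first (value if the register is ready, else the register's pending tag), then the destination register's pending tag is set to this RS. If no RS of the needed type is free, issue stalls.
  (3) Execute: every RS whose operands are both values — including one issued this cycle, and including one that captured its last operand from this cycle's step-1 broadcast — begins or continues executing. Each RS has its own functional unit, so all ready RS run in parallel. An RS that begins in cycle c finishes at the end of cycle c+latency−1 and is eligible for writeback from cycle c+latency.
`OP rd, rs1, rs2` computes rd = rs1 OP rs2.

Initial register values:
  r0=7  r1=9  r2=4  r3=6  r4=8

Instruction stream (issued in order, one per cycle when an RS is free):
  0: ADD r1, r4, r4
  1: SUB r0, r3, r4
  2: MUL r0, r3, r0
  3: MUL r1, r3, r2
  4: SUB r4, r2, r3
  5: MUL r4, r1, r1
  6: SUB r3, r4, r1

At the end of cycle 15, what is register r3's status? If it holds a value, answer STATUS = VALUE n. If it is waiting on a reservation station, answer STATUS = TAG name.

STATUS = VALUE 552

  c1: issue ADD r1<-Add1  regs: r0:7,r1:Add1,r2:4,r3:6,r4:8
  c2: issue SUB r0<-Add2  regs: r0:Add2,r1:Add1,r2:4,r3:6,r4:8
  c3: CDB Add1=16; issue MUL r0<-Mul1  regs: r0:Mul1,r1:16,r2:4,r3:6,r4:8
  c4: CDB Add2=-2; issue MUL r1<-Mul2  regs: r0:Mul1,r1:Mul2,r2:4,r3:6,r4:8
  c5: issue SUB r4<-Add1  regs: r0:Mul1,r1:Mul2,r2:4,r3:6,r4:Add1
  c6: stall  regs: r0:Mul1,r1:Mul2,r2:4,r3:6,r4:Add1
  c7: CDB Add1=-2; stall  regs: r0:Mul1,r1:Mul2,r2:4,r3:6,r4:-2
  c8: CDB Mul1=-12; issue MUL r4<-Mul1  regs: r0:-12,r1:Mul2,r2:4,r3:6,r4:Mul1
  c9: CDB Mul2=24; issue SUB r3<-Add1  regs: r0:-12,r1:24,r2:4,r3:Add1,r4:Mul1
  c10: -  regs: r0:-12,r1:24,r2:4,r3:Add1,r4:Mul1
  c11: -  regs: r0:-12,r1:24,r2:4,r3:Add1,r4:Mul1
  c12: -  regs: r0:-12,r1:24,r2:4,r3:Add1,r4:Mul1
  c13: CDB Mul1=576  regs: r0:-12,r1:24,r2:4,r3:Add1,r4:576
  c14: -  regs: r0:-12,r1:24,r2:4,r3:Add1,r4:576
  c15: CDB Add1=552  regs: r0:-12,r1:24,r2:4,r3:552,r4:576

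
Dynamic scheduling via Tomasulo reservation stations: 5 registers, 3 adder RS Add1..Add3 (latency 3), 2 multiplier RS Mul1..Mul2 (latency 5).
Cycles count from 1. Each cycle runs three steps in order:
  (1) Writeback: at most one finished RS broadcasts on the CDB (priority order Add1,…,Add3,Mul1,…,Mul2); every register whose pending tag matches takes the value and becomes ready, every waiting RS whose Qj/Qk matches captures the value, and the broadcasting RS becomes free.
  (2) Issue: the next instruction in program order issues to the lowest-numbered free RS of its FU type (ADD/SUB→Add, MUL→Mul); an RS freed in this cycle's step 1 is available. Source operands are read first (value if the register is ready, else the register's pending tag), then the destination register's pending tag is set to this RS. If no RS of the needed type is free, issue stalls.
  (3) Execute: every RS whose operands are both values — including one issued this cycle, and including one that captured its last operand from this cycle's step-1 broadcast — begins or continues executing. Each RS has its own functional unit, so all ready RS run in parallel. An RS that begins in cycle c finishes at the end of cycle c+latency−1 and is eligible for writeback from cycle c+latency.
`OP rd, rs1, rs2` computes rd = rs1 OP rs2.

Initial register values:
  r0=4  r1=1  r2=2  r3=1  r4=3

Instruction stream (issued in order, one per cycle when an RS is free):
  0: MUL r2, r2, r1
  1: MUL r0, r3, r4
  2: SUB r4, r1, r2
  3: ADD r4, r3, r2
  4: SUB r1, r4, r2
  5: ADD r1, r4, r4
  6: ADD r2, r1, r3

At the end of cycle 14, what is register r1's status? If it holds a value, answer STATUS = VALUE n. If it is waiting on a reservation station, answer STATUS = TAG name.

STATUS = VALUE 6

  c1: issue MUL r2<-Mul1  regs: r0:4,r1:1,r2:Mul1,r3:1,r4:3
  c2: issue MUL r0<-Mul2  regs: r0:Mul2,r1:1,r2:Mul1,r3:1,r4:3
  c3: issue SUB r4<-Add1  regs: r0:Mul2,r1:1,r2:Mul1,r3:1,r4:Add1
  c4: issue ADD r4<-Add2  regs: r0:Mul2,r1:1,r2:Mul1,r3:1,r4:Add2
  c5: issue SUB r1<-Add3  regs: r0:Mul2,r1:Add3,r2:Mul1,r3:1,r4:Add2
  c6: CDB Mul1=2; stall  regs: r0:Mul2,r1:Add3,r2:2,r3:1,r4:Add2
  c7: CDB Mul2=3; stall  regs: r0:3,r1:Add3,r2:2,r3:1,r4:Add2
  c8: stall  regs: r0:3,r1:Add3,r2:2,r3:1,r4:Add2
  c9: CDB Add1=-1; issue ADD r1<-Add1  regs: r0:3,r1:Add1,r2:2,r3:1,r4:Add2
  c10: CDB Add2=3; issue ADD r2<-Add2  regs: r0:3,r1:Add1,r2:Add2,r3:1,r4:3
  c11: -  regs: r0:3,r1:Add1,r2:Add2,r3:1,r4:3
  c12: -  regs: r0:3,r1:Add1,r2:Add2,r3:1,r4:3
  c13: CDB Add1=6  regs: r0:3,r1:6,r2:Add2,r3:1,r4:3
  c14: CDB Add3=1  regs: r0:3,r1:6,r2:Add2,r3:1,r4:3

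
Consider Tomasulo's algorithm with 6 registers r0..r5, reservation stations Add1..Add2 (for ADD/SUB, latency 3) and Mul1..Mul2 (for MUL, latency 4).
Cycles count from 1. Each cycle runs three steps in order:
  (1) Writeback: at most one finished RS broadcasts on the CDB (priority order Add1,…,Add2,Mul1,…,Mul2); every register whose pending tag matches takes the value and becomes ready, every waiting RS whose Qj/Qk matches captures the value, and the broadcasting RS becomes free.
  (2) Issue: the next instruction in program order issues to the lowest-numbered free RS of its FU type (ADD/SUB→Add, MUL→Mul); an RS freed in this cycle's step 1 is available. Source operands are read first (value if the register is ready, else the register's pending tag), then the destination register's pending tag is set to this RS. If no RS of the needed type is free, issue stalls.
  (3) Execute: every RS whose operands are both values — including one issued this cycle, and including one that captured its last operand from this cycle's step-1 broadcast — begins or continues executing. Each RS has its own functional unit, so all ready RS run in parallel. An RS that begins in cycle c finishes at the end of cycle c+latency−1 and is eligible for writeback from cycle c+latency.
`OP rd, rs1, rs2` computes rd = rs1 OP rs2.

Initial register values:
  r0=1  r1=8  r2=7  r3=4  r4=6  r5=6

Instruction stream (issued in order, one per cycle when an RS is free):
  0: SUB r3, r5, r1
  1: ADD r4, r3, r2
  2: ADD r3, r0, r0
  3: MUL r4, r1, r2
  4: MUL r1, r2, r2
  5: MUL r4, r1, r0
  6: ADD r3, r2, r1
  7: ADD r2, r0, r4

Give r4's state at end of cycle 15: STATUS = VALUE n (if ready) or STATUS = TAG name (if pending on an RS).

cycle 1: issue SUB r3<-Add1 // r0:1,r1:8,r2:7,r3:Add1,r4:6,r5:6
cycle 2: issue ADD r4<-Add2 // r0:1,r1:8,r2:7,r3:Add1,r4:Add2,r5:6
cycle 3: stall // r0:1,r1:8,r2:7,r3:Add1,r4:Add2,r5:6
cycle 4: CDB Add1=-2; issue ADD r3<-Add1 // r0:1,r1:8,r2:7,r3:Add1,r4:Add2,r5:6
cycle 5: issue MUL r4<-Mul1 // r0:1,r1:8,r2:7,r3:Add1,r4:Mul1,r5:6
cycle 6: issue MUL r1<-Mul2 // r0:1,r1:Mul2,r2:7,r3:Add1,r4:Mul1,r5:6
cycle 7: CDB Add1=2; stall // r0:1,r1:Mul2,r2:7,r3:2,r4:Mul1,r5:6
cycle 8: CDB Add2=5; stall // r0:1,r1:Mul2,r2:7,r3:2,r4:Mul1,r5:6
cycle 9: CDB Mul1=56; issue MUL r4<-Mul1 // r0:1,r1:Mul2,r2:7,r3:2,r4:Mul1,r5:6
cycle 10: CDB Mul2=49; issue ADD r3<-Add1 // r0:1,r1:49,r2:7,r3:Add1,r4:Mul1,r5:6
cycle 11: issue ADD r2<-Add2 // r0:1,r1:49,r2:Add2,r3:Add1,r4:Mul1,r5:6
cycle 12: - // r0:1,r1:49,r2:Add2,r3:Add1,r4:Mul1,r5:6
cycle 13: CDB Add1=56 // r0:1,r1:49,r2:Add2,r3:56,r4:Mul1,r5:6
cycle 14: CDB Mul1=49 // r0:1,r1:49,r2:Add2,r3:56,r4:49,r5:6
cycle 15: - // r0:1,r1:49,r2:Add2,r3:56,r4:49,r5:6

STATUS = VALUE 49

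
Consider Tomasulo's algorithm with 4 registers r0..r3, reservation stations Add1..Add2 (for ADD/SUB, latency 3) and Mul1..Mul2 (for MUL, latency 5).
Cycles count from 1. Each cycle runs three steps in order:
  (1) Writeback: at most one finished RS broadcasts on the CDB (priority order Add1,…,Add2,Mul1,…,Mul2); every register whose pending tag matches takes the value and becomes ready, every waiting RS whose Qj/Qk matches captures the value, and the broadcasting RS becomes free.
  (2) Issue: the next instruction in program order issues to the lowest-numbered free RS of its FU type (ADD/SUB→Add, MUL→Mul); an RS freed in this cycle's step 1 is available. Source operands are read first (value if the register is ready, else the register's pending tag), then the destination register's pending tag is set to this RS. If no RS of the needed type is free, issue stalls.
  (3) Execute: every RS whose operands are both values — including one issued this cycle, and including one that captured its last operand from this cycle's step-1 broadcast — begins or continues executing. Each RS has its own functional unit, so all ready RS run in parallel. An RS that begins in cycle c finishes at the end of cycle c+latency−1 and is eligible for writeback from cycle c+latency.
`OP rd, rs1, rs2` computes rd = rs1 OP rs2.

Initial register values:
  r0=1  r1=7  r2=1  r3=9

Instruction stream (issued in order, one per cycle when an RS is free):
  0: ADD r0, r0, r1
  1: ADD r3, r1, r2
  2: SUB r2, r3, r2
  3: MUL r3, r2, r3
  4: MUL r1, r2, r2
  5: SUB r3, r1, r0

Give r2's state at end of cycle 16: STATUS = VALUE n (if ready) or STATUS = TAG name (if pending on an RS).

  c1: issue ADD r0<-Add1  regs: r0:Add1,r1:7,r2:1,r3:9
  c2: issue ADD r3<-Add2  regs: r0:Add1,r1:7,r2:1,r3:Add2
  c3: stall  regs: r0:Add1,r1:7,r2:1,r3:Add2
  c4: CDB Add1=8; issue SUB r2<-Add1  regs: r0:8,r1:7,r2:Add1,r3:Add2
  c5: CDB Add2=8; issue MUL r3<-Mul1  regs: r0:8,r1:7,r2:Add1,r3:Mul1
  c6: issue MUL r1<-Mul2  regs: r0:8,r1:Mul2,r2:Add1,r3:Mul1
  c7: issue SUB r3<-Add2  regs: r0:8,r1:Mul2,r2:Add1,r3:Add2
  c8: CDB Add1=7  regs: r0:8,r1:Mul2,r2:7,r3:Add2
  c9: -  regs: r0:8,r1:Mul2,r2:7,r3:Add2
  c10: -  regs: r0:8,r1:Mul2,r2:7,r3:Add2
  c11: -  regs: r0:8,r1:Mul2,r2:7,r3:Add2
  c12: -  regs: r0:8,r1:Mul2,r2:7,r3:Add2
  c13: CDB Mul1=56  regs: r0:8,r1:Mul2,r2:7,r3:Add2
  c14: CDB Mul2=49  regs: r0:8,r1:49,r2:7,r3:Add2
  c15: -  regs: r0:8,r1:49,r2:7,r3:Add2
  c16: -  regs: r0:8,r1:49,r2:7,r3:Add2

STATUS = VALUE 7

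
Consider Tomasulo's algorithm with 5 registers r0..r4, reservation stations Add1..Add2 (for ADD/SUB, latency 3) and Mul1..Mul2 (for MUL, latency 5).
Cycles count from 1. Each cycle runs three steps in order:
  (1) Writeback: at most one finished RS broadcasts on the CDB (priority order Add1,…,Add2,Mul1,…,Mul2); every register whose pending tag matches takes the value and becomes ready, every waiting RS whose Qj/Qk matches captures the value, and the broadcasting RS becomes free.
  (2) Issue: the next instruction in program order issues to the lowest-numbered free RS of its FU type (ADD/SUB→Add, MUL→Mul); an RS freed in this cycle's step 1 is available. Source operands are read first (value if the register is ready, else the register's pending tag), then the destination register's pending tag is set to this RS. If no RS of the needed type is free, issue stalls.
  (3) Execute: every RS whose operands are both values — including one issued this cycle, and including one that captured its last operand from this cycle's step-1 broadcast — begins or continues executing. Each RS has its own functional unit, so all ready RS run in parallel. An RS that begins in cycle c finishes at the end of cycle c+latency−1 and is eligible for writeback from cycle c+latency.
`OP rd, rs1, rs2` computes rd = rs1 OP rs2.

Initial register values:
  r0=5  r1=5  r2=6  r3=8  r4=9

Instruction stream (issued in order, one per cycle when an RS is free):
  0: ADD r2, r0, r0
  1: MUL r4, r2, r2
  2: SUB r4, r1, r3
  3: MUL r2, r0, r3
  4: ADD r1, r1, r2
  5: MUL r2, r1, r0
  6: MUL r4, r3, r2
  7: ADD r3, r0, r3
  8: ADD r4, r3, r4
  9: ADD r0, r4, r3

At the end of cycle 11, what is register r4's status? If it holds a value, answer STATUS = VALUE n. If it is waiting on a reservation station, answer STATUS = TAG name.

  c1: issue ADD r2<-Add1  regs: r0:5,r1:5,r2:Add1,r3:8,r4:9
  c2: issue MUL r4<-Mul1  regs: r0:5,r1:5,r2:Add1,r3:8,r4:Mul1
  c3: issue SUB r4<-Add2  regs: r0:5,r1:5,r2:Add1,r3:8,r4:Add2
  c4: CDB Add1=10; issue MUL r2<-Mul2  regs: r0:5,r1:5,r2:Mul2,r3:8,r4:Add2
  c5: issue ADD r1<-Add1  regs: r0:5,r1:Add1,r2:Mul2,r3:8,r4:Add2
  c6: CDB Add2=-3; stall  regs: r0:5,r1:Add1,r2:Mul2,r3:8,r4:-3
  c7: stall  regs: r0:5,r1:Add1,r2:Mul2,r3:8,r4:-3
  c8: stall  regs: r0:5,r1:Add1,r2:Mul2,r3:8,r4:-3
  c9: CDB Mul1=100; issue MUL r2<-Mul1  regs: r0:5,r1:Add1,r2:Mul1,r3:8,r4:-3
  c10: CDB Mul2=40; issue MUL r4<-Mul2  regs: r0:5,r1:Add1,r2:Mul1,r3:8,r4:Mul2
  c11: issue ADD r3<-Add2  regs: r0:5,r1:Add1,r2:Mul1,r3:Add2,r4:Mul2

STATUS = TAG Mul2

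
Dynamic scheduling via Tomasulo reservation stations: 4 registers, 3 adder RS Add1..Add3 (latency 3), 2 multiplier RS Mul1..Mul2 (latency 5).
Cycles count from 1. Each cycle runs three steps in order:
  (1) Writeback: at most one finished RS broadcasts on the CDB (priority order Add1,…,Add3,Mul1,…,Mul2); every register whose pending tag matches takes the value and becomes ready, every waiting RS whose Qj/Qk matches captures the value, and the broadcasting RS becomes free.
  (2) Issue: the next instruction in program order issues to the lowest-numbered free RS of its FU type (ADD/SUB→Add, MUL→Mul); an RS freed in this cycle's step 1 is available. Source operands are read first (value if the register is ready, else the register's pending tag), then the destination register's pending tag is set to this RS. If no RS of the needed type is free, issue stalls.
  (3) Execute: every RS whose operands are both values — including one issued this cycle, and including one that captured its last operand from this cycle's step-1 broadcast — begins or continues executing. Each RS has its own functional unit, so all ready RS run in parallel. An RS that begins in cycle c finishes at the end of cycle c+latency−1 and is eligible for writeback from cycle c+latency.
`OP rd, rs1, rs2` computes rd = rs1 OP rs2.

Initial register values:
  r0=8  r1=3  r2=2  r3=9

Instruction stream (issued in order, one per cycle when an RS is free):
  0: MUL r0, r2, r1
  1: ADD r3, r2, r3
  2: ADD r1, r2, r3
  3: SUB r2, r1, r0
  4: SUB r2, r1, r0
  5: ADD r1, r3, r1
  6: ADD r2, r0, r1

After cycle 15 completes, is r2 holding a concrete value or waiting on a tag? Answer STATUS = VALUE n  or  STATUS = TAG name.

cycle 1: issue MUL r0<-Mul1 // r0:Mul1,r1:3,r2:2,r3:9
cycle 2: issue ADD r3<-Add1 // r0:Mul1,r1:3,r2:2,r3:Add1
cycle 3: issue ADD r1<-Add2 // r0:Mul1,r1:Add2,r2:2,r3:Add1
cycle 4: issue SUB r2<-Add3 // r0:Mul1,r1:Add2,r2:Add3,r3:Add1
cycle 5: CDB Add1=11; issue SUB r2<-Add1 // r0:Mul1,r1:Add2,r2:Add1,r3:11
cycle 6: CDB Mul1=6; stall // r0:6,r1:Add2,r2:Add1,r3:11
cycle 7: stall // r0:6,r1:Add2,r2:Add1,r3:11
cycle 8: CDB Add2=13; issue ADD r1<-Add2 // r0:6,r1:Add2,r2:Add1,r3:11
cycle 9: stall // r0:6,r1:Add2,r2:Add1,r3:11
cycle 10: stall // r0:6,r1:Add2,r2:Add1,r3:11
cycle 11: CDB Add1=7; issue ADD r2<-Add1 // r0:6,r1:Add2,r2:Add1,r3:11
cycle 12: CDB Add2=24 // r0:6,r1:24,r2:Add1,r3:11
cycle 13: CDB Add3=7 // r0:6,r1:24,r2:Add1,r3:11
cycle 14: - // r0:6,r1:24,r2:Add1,r3:11
cycle 15: CDB Add1=30 // r0:6,r1:24,r2:30,r3:11

STATUS = VALUE 30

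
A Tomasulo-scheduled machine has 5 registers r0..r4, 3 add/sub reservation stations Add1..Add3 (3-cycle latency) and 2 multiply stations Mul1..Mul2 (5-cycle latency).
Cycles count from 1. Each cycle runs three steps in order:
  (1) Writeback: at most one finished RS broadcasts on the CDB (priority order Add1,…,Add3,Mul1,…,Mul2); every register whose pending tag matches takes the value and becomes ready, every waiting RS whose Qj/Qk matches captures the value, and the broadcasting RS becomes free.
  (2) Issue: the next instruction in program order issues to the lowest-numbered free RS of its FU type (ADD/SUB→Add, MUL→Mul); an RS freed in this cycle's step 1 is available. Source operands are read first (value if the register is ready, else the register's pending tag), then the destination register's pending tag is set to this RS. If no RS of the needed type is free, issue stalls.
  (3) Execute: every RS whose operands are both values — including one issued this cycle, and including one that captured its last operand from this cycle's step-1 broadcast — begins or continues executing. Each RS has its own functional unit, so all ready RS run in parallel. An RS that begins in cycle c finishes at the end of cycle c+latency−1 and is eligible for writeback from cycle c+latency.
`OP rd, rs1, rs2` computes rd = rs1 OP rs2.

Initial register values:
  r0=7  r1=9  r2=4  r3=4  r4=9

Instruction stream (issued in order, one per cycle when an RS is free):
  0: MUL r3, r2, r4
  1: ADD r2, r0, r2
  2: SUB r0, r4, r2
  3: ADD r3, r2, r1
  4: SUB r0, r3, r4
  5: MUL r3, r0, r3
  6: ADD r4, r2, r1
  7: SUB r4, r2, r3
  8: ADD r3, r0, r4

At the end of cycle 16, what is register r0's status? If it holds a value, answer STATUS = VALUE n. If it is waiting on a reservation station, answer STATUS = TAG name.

STATUS = VALUE 11

  c1: issue MUL r3<-Mul1  regs: r0:7,r1:9,r2:4,r3:Mul1,r4:9
  c2: issue ADD r2<-Add1  regs: r0:7,r1:9,r2:Add1,r3:Mul1,r4:9
  c3: issue SUB r0<-Add2  regs: r0:Add2,r1:9,r2:Add1,r3:Mul1,r4:9
  c4: issue ADD r3<-Add3  regs: r0:Add2,r1:9,r2:Add1,r3:Add3,r4:9
  c5: CDB Add1=11; issue SUB r0<-Add1  regs: r0:Add1,r1:9,r2:11,r3:Add3,r4:9
  c6: CDB Mul1=36; issue MUL r3<-Mul1  regs: r0:Add1,r1:9,r2:11,r3:Mul1,r4:9
  c7: stall  regs: r0:Add1,r1:9,r2:11,r3:Mul1,r4:9
  c8: CDB Add2=-2; issue ADD r4<-Add2  regs: r0:Add1,r1:9,r2:11,r3:Mul1,r4:Add2
  c9: CDB Add3=20; issue SUB r4<-Add3  regs: r0:Add1,r1:9,r2:11,r3:Mul1,r4:Add3
  c10: stall  regs: r0:Add1,r1:9,r2:11,r3:Mul1,r4:Add3
  c11: CDB Add2=20; issue ADD r3<-Add2  regs: r0:Add1,r1:9,r2:11,r3:Add2,r4:Add3
  c12: CDB Add1=11  regs: r0:11,r1:9,r2:11,r3:Add2,r4:Add3
  c13: -  regs: r0:11,r1:9,r2:11,r3:Add2,r4:Add3
  c14: -  regs: r0:11,r1:9,r2:11,r3:Add2,r4:Add3
  c15: -  regs: r0:11,r1:9,r2:11,r3:Add2,r4:Add3
  c16: -  regs: r0:11,r1:9,r2:11,r3:Add2,r4:Add3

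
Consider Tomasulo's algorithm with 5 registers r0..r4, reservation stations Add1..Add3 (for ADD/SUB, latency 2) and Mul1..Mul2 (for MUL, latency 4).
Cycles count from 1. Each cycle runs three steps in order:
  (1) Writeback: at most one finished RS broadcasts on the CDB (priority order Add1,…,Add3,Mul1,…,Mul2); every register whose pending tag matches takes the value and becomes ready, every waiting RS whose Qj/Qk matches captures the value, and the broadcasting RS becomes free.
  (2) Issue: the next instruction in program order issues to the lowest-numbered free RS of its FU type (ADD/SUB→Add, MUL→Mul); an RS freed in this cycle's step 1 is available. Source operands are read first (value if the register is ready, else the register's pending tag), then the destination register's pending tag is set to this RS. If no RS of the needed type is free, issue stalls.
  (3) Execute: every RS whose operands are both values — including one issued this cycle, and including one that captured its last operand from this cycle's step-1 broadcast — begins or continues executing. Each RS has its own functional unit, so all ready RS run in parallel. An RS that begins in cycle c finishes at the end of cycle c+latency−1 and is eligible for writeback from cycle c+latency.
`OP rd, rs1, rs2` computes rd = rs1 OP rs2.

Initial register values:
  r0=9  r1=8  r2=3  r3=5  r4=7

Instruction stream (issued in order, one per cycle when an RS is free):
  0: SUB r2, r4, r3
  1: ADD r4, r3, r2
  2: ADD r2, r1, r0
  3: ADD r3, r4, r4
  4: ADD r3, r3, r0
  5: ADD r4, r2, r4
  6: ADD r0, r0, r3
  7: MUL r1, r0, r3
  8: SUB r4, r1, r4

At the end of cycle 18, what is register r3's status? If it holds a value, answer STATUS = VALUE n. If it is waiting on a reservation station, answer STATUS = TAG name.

cycle 1: issue SUB r2<-Add1 // r0:9,r1:8,r2:Add1,r3:5,r4:7
cycle 2: issue ADD r4<-Add2 // r0:9,r1:8,r2:Add1,r3:5,r4:Add2
cycle 3: CDB Add1=2; issue ADD r2<-Add1 // r0:9,r1:8,r2:Add1,r3:5,r4:Add2
cycle 4: issue ADD r3<-Add3 // r0:9,r1:8,r2:Add1,r3:Add3,r4:Add2
cycle 5: CDB Add1=17; issue ADD r3<-Add1 // r0:9,r1:8,r2:17,r3:Add1,r4:Add2
cycle 6: CDB Add2=7; issue ADD r4<-Add2 // r0:9,r1:8,r2:17,r3:Add1,r4:Add2
cycle 7: stall // r0:9,r1:8,r2:17,r3:Add1,r4:Add2
cycle 8: CDB Add2=24; issue ADD r0<-Add2 // r0:Add2,r1:8,r2:17,r3:Add1,r4:24
cycle 9: CDB Add3=14; issue MUL r1<-Mul1 // r0:Add2,r1:Mul1,r2:17,r3:Add1,r4:24
cycle 10: issue SUB r4<-Add3 // r0:Add2,r1:Mul1,r2:17,r3:Add1,r4:Add3
cycle 11: CDB Add1=23 // r0:Add2,r1:Mul1,r2:17,r3:23,r4:Add3
cycle 12: - // r0:Add2,r1:Mul1,r2:17,r3:23,r4:Add3
cycle 13: CDB Add2=32 // r0:32,r1:Mul1,r2:17,r3:23,r4:Add3
cycle 14: - // r0:32,r1:Mul1,r2:17,r3:23,r4:Add3
cycle 15: - // r0:32,r1:Mul1,r2:17,r3:23,r4:Add3
cycle 16: - // r0:32,r1:Mul1,r2:17,r3:23,r4:Add3
cycle 17: CDB Mul1=736 // r0:32,r1:736,r2:17,r3:23,r4:Add3
cycle 18: - // r0:32,r1:736,r2:17,r3:23,r4:Add3

STATUS = VALUE 23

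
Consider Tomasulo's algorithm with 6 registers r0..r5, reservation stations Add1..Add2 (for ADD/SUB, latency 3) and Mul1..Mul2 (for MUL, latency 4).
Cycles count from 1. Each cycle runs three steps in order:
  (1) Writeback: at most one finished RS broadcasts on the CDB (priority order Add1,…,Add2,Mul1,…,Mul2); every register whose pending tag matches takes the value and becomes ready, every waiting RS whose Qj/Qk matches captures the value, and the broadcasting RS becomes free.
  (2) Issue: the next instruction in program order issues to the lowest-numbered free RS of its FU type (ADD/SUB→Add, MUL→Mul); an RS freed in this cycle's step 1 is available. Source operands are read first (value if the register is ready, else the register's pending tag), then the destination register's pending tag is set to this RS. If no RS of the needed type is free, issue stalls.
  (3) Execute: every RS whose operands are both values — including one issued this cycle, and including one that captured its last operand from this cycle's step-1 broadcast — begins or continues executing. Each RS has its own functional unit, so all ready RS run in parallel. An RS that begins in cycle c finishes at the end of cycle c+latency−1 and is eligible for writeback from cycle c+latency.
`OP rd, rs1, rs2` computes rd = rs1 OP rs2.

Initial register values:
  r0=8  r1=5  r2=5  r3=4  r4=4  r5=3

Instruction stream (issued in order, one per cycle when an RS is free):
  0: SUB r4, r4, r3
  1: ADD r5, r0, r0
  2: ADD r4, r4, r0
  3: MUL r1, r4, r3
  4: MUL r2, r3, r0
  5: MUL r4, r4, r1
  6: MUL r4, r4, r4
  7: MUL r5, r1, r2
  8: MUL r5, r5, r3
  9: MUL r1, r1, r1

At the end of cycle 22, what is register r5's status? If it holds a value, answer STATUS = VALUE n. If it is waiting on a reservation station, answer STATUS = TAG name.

STATUS = TAG Mul1

cycle 1: issue SUB r4<-Add1 // r0:8,r1:5,r2:5,r3:4,r4:Add1,r5:3
cycle 2: issue ADD r5<-Add2 // r0:8,r1:5,r2:5,r3:4,r4:Add1,r5:Add2
cycle 3: stall // r0:8,r1:5,r2:5,r3:4,r4:Add1,r5:Add2
cycle 4: CDB Add1=0; issue ADD r4<-Add1 // r0:8,r1:5,r2:5,r3:4,r4:Add1,r5:Add2
cycle 5: CDB Add2=16; issue MUL r1<-Mul1 // r0:8,r1:Mul1,r2:5,r3:4,r4:Add1,r5:16
cycle 6: issue MUL r2<-Mul2 // r0:8,r1:Mul1,r2:Mul2,r3:4,r4:Add1,r5:16
cycle 7: CDB Add1=8; stall // r0:8,r1:Mul1,r2:Mul2,r3:4,r4:8,r5:16
cycle 8: stall // r0:8,r1:Mul1,r2:Mul2,r3:4,r4:8,r5:16
cycle 9: stall // r0:8,r1:Mul1,r2:Mul2,r3:4,r4:8,r5:16
cycle 10: CDB Mul2=32; issue MUL r4<-Mul2 // r0:8,r1:Mul1,r2:32,r3:4,r4:Mul2,r5:16
cycle 11: CDB Mul1=32; issue MUL r4<-Mul1 // r0:8,r1:32,r2:32,r3:4,r4:Mul1,r5:16
cycle 12: stall // r0:8,r1:32,r2:32,r3:4,r4:Mul1,r5:16
cycle 13: stall // r0:8,r1:32,r2:32,r3:4,r4:Mul1,r5:16
cycle 14: stall // r0:8,r1:32,r2:32,r3:4,r4:Mul1,r5:16
cycle 15: CDB Mul2=256; issue MUL r5<-Mul2 // r0:8,r1:32,r2:32,r3:4,r4:Mul1,r5:Mul2
cycle 16: stall // r0:8,r1:32,r2:32,r3:4,r4:Mul1,r5:Mul2
cycle 17: stall // r0:8,r1:32,r2:32,r3:4,r4:Mul1,r5:Mul2
cycle 18: stall // r0:8,r1:32,r2:32,r3:4,r4:Mul1,r5:Mul2
cycle 19: CDB Mul1=65536; issue MUL r5<-Mul1 // r0:8,r1:32,r2:32,r3:4,r4:65536,r5:Mul1
cycle 20: CDB Mul2=1024; issue MUL r1<-Mul2 // r0:8,r1:Mul2,r2:32,r3:4,r4:65536,r5:Mul1
cycle 21: - // r0:8,r1:Mul2,r2:32,r3:4,r4:65536,r5:Mul1
cycle 22: - // r0:8,r1:Mul2,r2:32,r3:4,r4:65536,r5:Mul1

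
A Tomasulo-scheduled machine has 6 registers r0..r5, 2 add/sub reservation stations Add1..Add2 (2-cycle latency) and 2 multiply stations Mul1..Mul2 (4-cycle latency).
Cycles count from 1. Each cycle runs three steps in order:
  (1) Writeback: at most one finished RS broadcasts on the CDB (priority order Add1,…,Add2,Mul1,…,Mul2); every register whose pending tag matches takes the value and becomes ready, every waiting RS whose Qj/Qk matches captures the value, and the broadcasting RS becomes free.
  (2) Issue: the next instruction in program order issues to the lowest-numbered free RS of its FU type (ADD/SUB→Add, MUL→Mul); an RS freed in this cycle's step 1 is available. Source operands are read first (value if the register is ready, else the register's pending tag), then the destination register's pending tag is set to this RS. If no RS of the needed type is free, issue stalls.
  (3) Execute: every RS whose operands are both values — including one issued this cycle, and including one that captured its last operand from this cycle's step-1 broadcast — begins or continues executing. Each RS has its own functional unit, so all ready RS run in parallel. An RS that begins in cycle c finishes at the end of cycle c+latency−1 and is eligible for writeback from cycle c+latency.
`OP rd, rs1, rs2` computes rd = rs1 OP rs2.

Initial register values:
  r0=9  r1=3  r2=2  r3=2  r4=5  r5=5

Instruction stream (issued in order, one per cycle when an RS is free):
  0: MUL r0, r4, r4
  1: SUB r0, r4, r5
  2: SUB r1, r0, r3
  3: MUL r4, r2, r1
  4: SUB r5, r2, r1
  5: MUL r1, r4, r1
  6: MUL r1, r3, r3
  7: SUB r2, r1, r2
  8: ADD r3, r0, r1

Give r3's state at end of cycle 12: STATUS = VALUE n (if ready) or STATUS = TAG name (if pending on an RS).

STATUS = TAG Add2

cycle 1: issue MUL r0<-Mul1 // r0:Mul1,r1:3,r2:2,r3:2,r4:5,r5:5
cycle 2: issue SUB r0<-Add1 // r0:Add1,r1:3,r2:2,r3:2,r4:5,r5:5
cycle 3: issue SUB r1<-Add2 // r0:Add1,r1:Add2,r2:2,r3:2,r4:5,r5:5
cycle 4: CDB Add1=0; issue MUL r4<-Mul2 // r0:0,r1:Add2,r2:2,r3:2,r4:Mul2,r5:5
cycle 5: CDB Mul1=25; issue SUB r5<-Add1 // r0:0,r1:Add2,r2:2,r3:2,r4:Mul2,r5:Add1
cycle 6: CDB Add2=-2; issue MUL r1<-Mul1 // r0:0,r1:Mul1,r2:2,r3:2,r4:Mul2,r5:Add1
cycle 7: stall // r0:0,r1:Mul1,r2:2,r3:2,r4:Mul2,r5:Add1
cycle 8: CDB Add1=4; stall // r0:0,r1:Mul1,r2:2,r3:2,r4:Mul2,r5:4
cycle 9: stall // r0:0,r1:Mul1,r2:2,r3:2,r4:Mul2,r5:4
cycle 10: CDB Mul2=-4; issue MUL r1<-Mul2 // r0:0,r1:Mul2,r2:2,r3:2,r4:-4,r5:4
cycle 11: issue SUB r2<-Add1 // r0:0,r1:Mul2,r2:Add1,r3:2,r4:-4,r5:4
cycle 12: issue ADD r3<-Add2 // r0:0,r1:Mul2,r2:Add1,r3:Add2,r4:-4,r5:4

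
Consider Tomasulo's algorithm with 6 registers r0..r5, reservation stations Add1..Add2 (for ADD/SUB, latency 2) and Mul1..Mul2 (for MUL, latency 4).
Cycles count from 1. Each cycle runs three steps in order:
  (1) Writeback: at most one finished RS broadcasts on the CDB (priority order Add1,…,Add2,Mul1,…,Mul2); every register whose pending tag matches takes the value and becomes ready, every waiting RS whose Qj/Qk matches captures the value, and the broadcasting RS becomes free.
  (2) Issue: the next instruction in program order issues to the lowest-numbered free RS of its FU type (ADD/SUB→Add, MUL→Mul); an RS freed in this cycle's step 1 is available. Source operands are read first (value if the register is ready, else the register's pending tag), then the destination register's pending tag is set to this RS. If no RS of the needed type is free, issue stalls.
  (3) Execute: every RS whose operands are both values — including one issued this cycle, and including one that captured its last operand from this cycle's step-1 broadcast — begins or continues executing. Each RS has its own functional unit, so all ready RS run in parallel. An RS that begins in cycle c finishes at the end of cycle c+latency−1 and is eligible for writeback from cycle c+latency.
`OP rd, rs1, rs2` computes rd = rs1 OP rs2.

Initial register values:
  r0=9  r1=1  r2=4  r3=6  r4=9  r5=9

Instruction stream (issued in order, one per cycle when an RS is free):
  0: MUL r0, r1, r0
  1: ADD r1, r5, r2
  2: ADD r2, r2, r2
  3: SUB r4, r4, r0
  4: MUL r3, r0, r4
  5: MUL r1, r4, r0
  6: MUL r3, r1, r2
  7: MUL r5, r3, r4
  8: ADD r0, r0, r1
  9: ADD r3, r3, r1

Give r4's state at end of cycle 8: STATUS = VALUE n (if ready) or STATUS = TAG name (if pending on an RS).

cycle 1: issue MUL r0<-Mul1 // r0:Mul1,r1:1,r2:4,r3:6,r4:9,r5:9
cycle 2: issue ADD r1<-Add1 // r0:Mul1,r1:Add1,r2:4,r3:6,r4:9,r5:9
cycle 3: issue ADD r2<-Add2 // r0:Mul1,r1:Add1,r2:Add2,r3:6,r4:9,r5:9
cycle 4: CDB Add1=13; issue SUB r4<-Add1 // r0:Mul1,r1:13,r2:Add2,r3:6,r4:Add1,r5:9
cycle 5: CDB Add2=8; issue MUL r3<-Mul2 // r0:Mul1,r1:13,r2:8,r3:Mul2,r4:Add1,r5:9
cycle 6: CDB Mul1=9; issue MUL r1<-Mul1 // r0:9,r1:Mul1,r2:8,r3:Mul2,r4:Add1,r5:9
cycle 7: stall // r0:9,r1:Mul1,r2:8,r3:Mul2,r4:Add1,r5:9
cycle 8: CDB Add1=0; stall // r0:9,r1:Mul1,r2:8,r3:Mul2,r4:0,r5:9

STATUS = VALUE 0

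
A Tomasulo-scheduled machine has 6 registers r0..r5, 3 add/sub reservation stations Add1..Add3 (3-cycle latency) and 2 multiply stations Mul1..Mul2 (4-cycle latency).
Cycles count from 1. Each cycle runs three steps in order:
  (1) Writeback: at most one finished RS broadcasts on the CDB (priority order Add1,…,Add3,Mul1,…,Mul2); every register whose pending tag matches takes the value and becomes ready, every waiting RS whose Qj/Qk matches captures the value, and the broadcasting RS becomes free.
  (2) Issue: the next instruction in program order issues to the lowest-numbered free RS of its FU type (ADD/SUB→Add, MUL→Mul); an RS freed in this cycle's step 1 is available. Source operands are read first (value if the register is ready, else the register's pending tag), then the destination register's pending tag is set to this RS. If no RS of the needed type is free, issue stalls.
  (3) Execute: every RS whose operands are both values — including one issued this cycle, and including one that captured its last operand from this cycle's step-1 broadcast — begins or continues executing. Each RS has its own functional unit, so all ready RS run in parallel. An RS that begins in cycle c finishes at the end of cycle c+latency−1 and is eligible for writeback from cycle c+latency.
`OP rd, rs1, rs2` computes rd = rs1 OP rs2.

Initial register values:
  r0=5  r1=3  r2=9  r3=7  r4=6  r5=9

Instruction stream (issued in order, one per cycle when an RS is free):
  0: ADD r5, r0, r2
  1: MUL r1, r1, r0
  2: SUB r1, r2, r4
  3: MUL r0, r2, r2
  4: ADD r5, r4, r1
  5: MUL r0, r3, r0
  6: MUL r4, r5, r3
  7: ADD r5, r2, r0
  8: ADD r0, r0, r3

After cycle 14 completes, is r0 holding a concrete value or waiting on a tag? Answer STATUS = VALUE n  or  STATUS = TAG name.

STATUS = TAG Add2

c1: issue ADD r5<-Add1 | r0:5,r1:3,r2:9,r3:7,r4:6,r5:Add1
c2: issue MUL r1<-Mul1 | r0:5,r1:Mul1,r2:9,r3:7,r4:6,r5:Add1
c3: issue SUB r1<-Add2 | r0:5,r1:Add2,r2:9,r3:7,r4:6,r5:Add1
c4: CDB Add1=14; issue MUL r0<-Mul2 | r0:Mul2,r1:Add2,r2:9,r3:7,r4:6,r5:14
c5: issue ADD r5<-Add1 | r0:Mul2,r1:Add2,r2:9,r3:7,r4:6,r5:Add1
c6: CDB Add2=3; stall | r0:Mul2,r1:3,r2:9,r3:7,r4:6,r5:Add1
c7: CDB Mul1=15; issue MUL r0<-Mul1 | r0:Mul1,r1:3,r2:9,r3:7,r4:6,r5:Add1
c8: CDB Mul2=81; issue MUL r4<-Mul2 | r0:Mul1,r1:3,r2:9,r3:7,r4:Mul2,r5:Add1
c9: CDB Add1=9; issue ADD r5<-Add1 | r0:Mul1,r1:3,r2:9,r3:7,r4:Mul2,r5:Add1
c10: issue ADD r0<-Add2 | r0:Add2,r1:3,r2:9,r3:7,r4:Mul2,r5:Add1
c11: - | r0:Add2,r1:3,r2:9,r3:7,r4:Mul2,r5:Add1
c12: CDB Mul1=567 | r0:Add2,r1:3,r2:9,r3:7,r4:Mul2,r5:Add1
c13: CDB Mul2=63 | r0:Add2,r1:3,r2:9,r3:7,r4:63,r5:Add1
c14: - | r0:Add2,r1:3,r2:9,r3:7,r4:63,r5:Add1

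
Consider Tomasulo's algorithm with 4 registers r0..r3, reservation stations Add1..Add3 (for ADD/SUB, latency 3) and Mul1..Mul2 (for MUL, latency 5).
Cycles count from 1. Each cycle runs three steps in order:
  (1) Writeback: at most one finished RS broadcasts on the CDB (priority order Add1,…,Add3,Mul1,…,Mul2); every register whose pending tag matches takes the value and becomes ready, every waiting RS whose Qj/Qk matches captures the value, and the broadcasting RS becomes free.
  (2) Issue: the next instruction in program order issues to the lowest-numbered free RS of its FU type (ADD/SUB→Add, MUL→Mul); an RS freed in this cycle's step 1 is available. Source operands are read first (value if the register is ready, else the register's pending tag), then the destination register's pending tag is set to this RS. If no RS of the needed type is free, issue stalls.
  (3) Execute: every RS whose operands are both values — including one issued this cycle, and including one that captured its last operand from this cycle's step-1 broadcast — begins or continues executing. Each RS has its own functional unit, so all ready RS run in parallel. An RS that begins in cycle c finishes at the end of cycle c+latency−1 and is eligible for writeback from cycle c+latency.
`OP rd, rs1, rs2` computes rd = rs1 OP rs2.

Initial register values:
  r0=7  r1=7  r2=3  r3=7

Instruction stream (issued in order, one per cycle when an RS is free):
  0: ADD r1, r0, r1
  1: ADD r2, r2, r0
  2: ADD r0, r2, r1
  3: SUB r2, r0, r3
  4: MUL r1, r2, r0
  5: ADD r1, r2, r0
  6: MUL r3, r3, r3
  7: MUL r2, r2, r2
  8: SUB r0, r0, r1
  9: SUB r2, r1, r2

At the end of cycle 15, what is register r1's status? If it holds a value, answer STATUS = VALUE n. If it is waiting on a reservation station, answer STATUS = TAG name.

STATUS = VALUE 41

c1: issue ADD r1<-Add1 | r0:7,r1:Add1,r2:3,r3:7
c2: issue ADD r2<-Add2 | r0:7,r1:Add1,r2:Add2,r3:7
c3: issue ADD r0<-Add3 | r0:Add3,r1:Add1,r2:Add2,r3:7
c4: CDB Add1=14; issue SUB r2<-Add1 | r0:Add3,r1:14,r2:Add1,r3:7
c5: CDB Add2=10; issue MUL r1<-Mul1 | r0:Add3,r1:Mul1,r2:Add1,r3:7
c6: issue ADD r1<-Add2 | r0:Add3,r1:Add2,r2:Add1,r3:7
c7: issue MUL r3<-Mul2 | r0:Add3,r1:Add2,r2:Add1,r3:Mul2
c8: CDB Add3=24; stall | r0:24,r1:Add2,r2:Add1,r3:Mul2
c9: stall | r0:24,r1:Add2,r2:Add1,r3:Mul2
c10: stall | r0:24,r1:Add2,r2:Add1,r3:Mul2
c11: CDB Add1=17; stall | r0:24,r1:Add2,r2:17,r3:Mul2
c12: CDB Mul2=49; issue MUL r2<-Mul2 | r0:24,r1:Add2,r2:Mul2,r3:49
c13: issue SUB r0<-Add1 | r0:Add1,r1:Add2,r2:Mul2,r3:49
c14: CDB Add2=41; issue SUB r2<-Add2 | r0:Add1,r1:41,r2:Add2,r3:49
c15: - | r0:Add1,r1:41,r2:Add2,r3:49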